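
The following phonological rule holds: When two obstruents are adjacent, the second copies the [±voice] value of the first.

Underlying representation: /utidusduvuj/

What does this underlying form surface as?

/d/ after /s/ (voiceless) → [t]

[utidustuvuj]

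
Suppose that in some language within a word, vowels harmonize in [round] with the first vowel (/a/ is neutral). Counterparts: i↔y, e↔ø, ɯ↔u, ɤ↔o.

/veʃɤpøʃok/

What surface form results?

[veʃɤpeʃɤk]

/ø/ harmonizes with /e/ ([-round]) → [e]
/o/ harmonizes with /e/ ([-round]) → [ɤ]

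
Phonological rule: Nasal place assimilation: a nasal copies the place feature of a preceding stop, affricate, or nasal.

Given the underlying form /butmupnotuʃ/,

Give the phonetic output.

[butnupmotuʃ]

/m/ after /t/ (alveolar) → [n]
/n/ after /p/ (labial) → [m]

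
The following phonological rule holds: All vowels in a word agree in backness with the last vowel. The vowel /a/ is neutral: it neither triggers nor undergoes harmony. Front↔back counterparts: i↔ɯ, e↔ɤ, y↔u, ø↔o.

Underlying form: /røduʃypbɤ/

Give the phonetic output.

/ø/ harmonizes with /ɤ/ ([+back]) → [o]
/y/ harmonizes with /ɤ/ ([+back]) → [u]

[roduʃupbɤ]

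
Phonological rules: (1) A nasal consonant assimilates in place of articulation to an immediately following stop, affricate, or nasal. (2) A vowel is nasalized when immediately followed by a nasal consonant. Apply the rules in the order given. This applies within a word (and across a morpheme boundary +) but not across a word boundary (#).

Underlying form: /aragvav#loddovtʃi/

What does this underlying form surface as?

[aragvav#loddovtʃi]

Rule 1: no segment meets the rule's conditions; no change.
After rule 1: aragvav#loddovtʃi
Rule 2: no segment meets the rule's conditions; no change.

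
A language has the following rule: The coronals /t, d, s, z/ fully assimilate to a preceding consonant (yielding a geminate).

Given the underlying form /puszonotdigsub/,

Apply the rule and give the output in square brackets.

/z/ after /s/ → [s] (total assimilation)
/d/ after /t/ → [t] (total assimilation)
/s/ after /g/ → [g] (total assimilation)

[pussonottiggub]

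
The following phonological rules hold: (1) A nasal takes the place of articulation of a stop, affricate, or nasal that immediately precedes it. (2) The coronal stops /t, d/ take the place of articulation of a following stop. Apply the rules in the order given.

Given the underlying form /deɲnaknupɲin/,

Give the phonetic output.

[deɲɲakŋupmin]

Rule 1: /n/ after /ɲ/ (palatal) → [ɲ]
Rule 1: /n/ after /k/ (velar) → [ŋ]
Rule 1: /ɲ/ after /p/ (labial) → [m]
After rule 1: deɲɲakŋupmin
Rule 2: no segment meets the rule's conditions; no change.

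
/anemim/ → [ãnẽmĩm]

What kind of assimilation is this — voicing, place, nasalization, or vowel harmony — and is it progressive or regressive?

/a/→[ã] /e/→[ẽ] /i/→[ĩ].
Each target copies a feature from the following segment, so the direction is regressive.

nasalization, regressive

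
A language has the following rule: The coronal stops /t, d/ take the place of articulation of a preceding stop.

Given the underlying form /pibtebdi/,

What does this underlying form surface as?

[pibpebbi]

/t/ after /b/ (labial) → [p]
/d/ after /b/ (labial) → [b]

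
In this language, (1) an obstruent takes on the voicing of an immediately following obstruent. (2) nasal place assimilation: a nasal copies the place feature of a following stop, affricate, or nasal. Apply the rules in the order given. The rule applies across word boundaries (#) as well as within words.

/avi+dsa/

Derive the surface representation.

[avi+tsa]

Rule 1: /d/ before /s/ (voiceless) → [t]
After rule 1: avi+tsa
Rule 2: no segment meets the rule's conditions; no change.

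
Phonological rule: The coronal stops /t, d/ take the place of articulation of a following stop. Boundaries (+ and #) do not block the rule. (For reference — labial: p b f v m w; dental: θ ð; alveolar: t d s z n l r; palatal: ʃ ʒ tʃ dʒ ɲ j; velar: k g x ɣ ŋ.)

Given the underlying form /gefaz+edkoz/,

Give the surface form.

/d/ before /k/ (velar) → [g]

[gefaz+egkoz]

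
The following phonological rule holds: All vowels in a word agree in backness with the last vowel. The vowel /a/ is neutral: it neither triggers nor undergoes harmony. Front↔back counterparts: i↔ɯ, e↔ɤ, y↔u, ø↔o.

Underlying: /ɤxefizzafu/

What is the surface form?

[ɤxɤfɯzzafu]

/e/ harmonizes with /u/ ([+back]) → [ɤ]
/i/ harmonizes with /u/ ([+back]) → [ɯ]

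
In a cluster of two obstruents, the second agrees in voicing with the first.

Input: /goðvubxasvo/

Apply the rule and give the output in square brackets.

[goðvubɣasfo]

/x/ after /b/ (voiced) → [ɣ]
/v/ after /s/ (voiceless) → [f]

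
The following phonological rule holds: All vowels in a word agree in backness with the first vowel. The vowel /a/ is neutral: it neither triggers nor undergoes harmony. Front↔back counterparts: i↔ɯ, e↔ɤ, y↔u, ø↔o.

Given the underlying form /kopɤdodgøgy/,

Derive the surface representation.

/ø/ harmonizes with /o/ ([+back]) → [o]
/y/ harmonizes with /o/ ([+back]) → [u]

[kopɤdodgogu]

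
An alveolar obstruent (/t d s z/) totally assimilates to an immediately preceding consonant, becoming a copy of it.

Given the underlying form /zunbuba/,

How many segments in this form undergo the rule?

No segment meets the rule's conditions.

0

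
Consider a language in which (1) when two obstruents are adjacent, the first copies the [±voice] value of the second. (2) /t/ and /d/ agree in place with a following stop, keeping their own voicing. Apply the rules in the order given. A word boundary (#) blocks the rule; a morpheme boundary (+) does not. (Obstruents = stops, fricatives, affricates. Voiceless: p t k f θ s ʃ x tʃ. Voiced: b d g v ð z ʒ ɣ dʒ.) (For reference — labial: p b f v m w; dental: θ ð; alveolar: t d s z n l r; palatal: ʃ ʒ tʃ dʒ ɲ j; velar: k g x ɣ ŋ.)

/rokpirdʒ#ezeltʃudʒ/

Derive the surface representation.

Rule 1: no segment meets the rule's conditions; no change.
After rule 1: rokpirdʒ#ezeltʃudʒ
Rule 2: no segment meets the rule's conditions; no change.

[rokpirdʒ#ezeltʃudʒ]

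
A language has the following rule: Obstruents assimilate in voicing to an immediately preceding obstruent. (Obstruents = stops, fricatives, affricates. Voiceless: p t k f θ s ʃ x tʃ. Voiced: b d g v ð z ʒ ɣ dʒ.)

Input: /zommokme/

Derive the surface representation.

no segment meets the rule's conditions; no change.

[zommokme]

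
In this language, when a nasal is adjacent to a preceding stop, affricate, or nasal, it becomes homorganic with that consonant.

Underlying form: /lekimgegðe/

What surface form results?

[lekimgegðe]

no segment meets the rule's conditions; no change.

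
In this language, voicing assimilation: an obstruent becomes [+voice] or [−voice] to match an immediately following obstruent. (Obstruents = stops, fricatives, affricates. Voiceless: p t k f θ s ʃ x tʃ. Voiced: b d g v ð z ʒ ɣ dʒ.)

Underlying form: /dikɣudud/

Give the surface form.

/k/ before /ɣ/ (voiced) → [g]

[digɣudud]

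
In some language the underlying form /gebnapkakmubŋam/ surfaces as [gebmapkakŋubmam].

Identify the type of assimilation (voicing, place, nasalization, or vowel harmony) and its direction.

place assimilation, progressive

/n/→[m] /m/→[ŋ] /ŋ/→[m].
Each target copies a feature from the preceding segment, so the direction is progressive.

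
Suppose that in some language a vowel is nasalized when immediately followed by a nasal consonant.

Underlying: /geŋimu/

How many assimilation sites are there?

2

/e/ before nasal /ŋ/ → [ẽ]
/i/ before nasal /m/ → [ĩ]
2 segments change.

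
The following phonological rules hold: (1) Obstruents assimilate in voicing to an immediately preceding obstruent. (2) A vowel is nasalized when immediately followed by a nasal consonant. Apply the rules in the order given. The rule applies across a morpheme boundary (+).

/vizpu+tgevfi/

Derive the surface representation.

Rule 1: /p/ after /z/ (voiced) → [b]
Rule 1: /g/ after /t/ (voiceless) → [k]
Rule 1: /f/ after /v/ (voiced) → [v]
After rule 1: vizbu+tkevvi
Rule 2: no segment meets the rule's conditions; no change.

[vizbu+tkevvi]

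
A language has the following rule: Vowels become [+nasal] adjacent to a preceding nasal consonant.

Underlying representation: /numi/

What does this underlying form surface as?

[nũmĩ]

/u/ after nasal /n/ → [ũ]
/i/ after nasal /m/ → [ĩ]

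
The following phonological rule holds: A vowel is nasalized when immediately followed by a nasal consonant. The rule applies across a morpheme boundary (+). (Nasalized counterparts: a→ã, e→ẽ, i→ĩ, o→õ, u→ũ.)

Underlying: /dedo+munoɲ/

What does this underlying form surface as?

/o/ before nasal /m/ → [õ]
/u/ before nasal /n/ → [ũ]
/o/ before nasal /ɲ/ → [õ]

[dedõ+mũnõɲ]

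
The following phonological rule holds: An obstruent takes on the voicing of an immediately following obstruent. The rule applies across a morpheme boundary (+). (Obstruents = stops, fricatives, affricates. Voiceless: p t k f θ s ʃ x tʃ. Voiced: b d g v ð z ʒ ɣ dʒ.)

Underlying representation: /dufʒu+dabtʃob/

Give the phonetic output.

[duvʒu+daptʃob]

/f/ before /ʒ/ (voiced) → [v]
/b/ before /tʃ/ (voiceless) → [p]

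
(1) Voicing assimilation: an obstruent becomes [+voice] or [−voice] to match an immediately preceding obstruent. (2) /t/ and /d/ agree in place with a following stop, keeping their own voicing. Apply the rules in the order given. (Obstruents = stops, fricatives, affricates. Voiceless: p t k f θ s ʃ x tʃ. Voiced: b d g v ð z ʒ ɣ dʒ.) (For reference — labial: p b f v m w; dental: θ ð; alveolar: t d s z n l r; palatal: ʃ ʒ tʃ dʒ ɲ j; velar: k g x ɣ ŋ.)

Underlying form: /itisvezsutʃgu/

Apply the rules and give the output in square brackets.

Rule 1: /v/ after /s/ (voiceless) → [f]
Rule 1: /s/ after /z/ (voiced) → [z]
Rule 1: /g/ after /tʃ/ (voiceless) → [k]
After rule 1: itisfezzutʃku
Rule 2: no segment meets the rule's conditions; no change.

[itisfezzutʃku]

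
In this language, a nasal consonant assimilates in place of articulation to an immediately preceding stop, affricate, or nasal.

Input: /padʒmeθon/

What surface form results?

/m/ after /dʒ/ (palatal) → [ɲ]

[padʒɲeθon]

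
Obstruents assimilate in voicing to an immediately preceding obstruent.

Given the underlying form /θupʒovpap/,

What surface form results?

[θupʃovbap]

/ʒ/ after /p/ (voiceless) → [ʃ]
/p/ after /v/ (voiced) → [b]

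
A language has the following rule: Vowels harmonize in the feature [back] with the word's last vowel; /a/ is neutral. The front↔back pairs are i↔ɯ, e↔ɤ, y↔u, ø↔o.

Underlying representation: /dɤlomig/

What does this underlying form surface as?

[delømig]

/ɤ/ harmonizes with /i/ ([-back]) → [e]
/o/ harmonizes with /i/ ([-back]) → [ø]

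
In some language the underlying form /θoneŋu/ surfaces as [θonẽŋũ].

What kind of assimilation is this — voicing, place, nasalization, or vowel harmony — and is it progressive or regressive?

nasalization, progressive

/e/→[ẽ] /u/→[ũ].
Each target copies a feature from the preceding segment, so the direction is progressive.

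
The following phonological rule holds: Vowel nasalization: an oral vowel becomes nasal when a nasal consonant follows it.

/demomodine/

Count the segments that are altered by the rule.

/e/ before nasal /m/ → [ẽ]
/o/ before nasal /m/ → [õ]
/i/ before nasal /n/ → [ĩ]
3 segments change.

3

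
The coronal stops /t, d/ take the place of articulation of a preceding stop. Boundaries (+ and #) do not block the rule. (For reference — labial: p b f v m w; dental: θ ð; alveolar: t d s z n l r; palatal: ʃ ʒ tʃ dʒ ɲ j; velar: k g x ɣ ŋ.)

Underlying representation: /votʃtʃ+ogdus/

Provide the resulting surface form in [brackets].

/d/ after /g/ (velar) → [g]

[votʃtʃ+oggus]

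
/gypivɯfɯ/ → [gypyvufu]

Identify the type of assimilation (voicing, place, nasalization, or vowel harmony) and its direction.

/i/→[y] /ɯ/→[u] /ɯ/→[u].
Vowels agree with the first vowel, so the harmony is progressive.

vowel harmony, progressive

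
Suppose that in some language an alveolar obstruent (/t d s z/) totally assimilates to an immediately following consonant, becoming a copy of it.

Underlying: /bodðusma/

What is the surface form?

/d/ before /ð/ → [ð] (total assimilation)
/s/ before /m/ → [m] (total assimilation)

[boððumma]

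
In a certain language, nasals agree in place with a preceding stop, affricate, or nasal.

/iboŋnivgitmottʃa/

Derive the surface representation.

/n/ after /ŋ/ (velar) → [ŋ]
/m/ after /t/ (alveolar) → [n]

[iboŋŋivgitnottʃa]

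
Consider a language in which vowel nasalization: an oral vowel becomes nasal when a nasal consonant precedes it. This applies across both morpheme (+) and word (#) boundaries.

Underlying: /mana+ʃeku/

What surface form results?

/a/ after nasal /m/ → [ã]
/a/ after nasal /n/ → [ã]

[mãnã+ʃeku]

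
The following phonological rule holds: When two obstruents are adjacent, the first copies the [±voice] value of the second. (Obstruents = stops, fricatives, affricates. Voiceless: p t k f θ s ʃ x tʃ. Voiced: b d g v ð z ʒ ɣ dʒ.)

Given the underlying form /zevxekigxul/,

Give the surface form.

/v/ before /x/ (voiceless) → [f]
/g/ before /x/ (voiceless) → [k]

[zefxekikxul]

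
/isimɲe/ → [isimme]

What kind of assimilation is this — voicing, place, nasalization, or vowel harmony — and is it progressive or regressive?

place assimilation, progressive

/ɲ/→[m].
Each target copies a feature from the preceding segment, so the direction is progressive.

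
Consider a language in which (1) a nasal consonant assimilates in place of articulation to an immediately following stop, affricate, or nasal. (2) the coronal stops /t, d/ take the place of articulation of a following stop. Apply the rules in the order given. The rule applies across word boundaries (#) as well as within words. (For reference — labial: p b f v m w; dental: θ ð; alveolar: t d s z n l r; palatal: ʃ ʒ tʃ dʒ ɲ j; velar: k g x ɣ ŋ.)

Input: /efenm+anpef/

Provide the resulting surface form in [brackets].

[efemm+ampef]

Rule 1: /n/ before /m/ (labial) → [m]
Rule 1: /n/ before /p/ (labial) → [m]
After rule 1: efemm+ampef
Rule 2: no segment meets the rule's conditions; no change.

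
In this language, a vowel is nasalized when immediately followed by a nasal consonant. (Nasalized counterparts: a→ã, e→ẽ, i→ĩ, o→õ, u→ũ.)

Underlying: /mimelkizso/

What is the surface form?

/i/ before nasal /m/ → [ĩ]

[mĩmelkizso]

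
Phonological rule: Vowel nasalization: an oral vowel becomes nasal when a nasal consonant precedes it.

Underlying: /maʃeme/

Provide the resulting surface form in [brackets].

[mãʃemẽ]

/a/ after nasal /m/ → [ã]
/e/ after nasal /m/ → [ẽ]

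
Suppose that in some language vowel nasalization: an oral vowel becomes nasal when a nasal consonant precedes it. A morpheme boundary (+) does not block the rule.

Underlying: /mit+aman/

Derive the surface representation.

[mĩt+amãn]

/i/ after nasal /m/ → [ĩ]
/a/ after nasal /m/ → [ã]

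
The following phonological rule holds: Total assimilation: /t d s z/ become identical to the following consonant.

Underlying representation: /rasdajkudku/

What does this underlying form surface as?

[raddajkukku]

/s/ before /d/ → [d] (total assimilation)
/d/ before /k/ → [k] (total assimilation)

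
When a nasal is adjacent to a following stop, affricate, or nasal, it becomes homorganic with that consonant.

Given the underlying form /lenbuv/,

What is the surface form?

[lembuv]

/n/ before /b/ (labial) → [m]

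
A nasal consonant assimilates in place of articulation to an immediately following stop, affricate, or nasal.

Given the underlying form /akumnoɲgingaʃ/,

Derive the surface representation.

/m/ before /n/ (alveolar) → [n]
/ɲ/ before /g/ (velar) → [ŋ]
/n/ before /g/ (velar) → [ŋ]

[akunnoŋgiŋgaʃ]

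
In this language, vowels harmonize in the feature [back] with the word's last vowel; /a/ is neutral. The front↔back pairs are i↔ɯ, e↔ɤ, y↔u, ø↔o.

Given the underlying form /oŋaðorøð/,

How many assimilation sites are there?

2

/o/ harmonizes with /ø/ ([-back]) → [ø]
/o/ harmonizes with /ø/ ([-back]) → [ø]
2 segments change.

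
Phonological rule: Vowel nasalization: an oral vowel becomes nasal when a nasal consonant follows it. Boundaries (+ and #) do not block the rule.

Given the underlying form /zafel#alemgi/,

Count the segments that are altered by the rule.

/e/ before nasal /m/ → [ẽ]
1 segment changes.

1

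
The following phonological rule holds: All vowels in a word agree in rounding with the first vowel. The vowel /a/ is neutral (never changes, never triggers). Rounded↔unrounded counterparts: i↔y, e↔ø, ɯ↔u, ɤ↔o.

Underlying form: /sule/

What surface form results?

[sulø]

/e/ harmonizes with /u/ ([+round]) → [ø]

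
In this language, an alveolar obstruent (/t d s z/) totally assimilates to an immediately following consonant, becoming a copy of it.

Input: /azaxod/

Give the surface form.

no segment meets the rule's conditions; no change.

[azaxod]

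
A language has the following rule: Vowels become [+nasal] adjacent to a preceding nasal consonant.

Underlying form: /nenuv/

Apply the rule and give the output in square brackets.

/e/ after nasal /n/ → [ẽ]
/u/ after nasal /n/ → [ũ]

[nẽnũv]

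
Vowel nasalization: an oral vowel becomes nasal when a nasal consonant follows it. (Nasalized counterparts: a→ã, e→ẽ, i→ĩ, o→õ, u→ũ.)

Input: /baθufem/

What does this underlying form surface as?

[baθufẽm]

/e/ before nasal /m/ → [ẽ]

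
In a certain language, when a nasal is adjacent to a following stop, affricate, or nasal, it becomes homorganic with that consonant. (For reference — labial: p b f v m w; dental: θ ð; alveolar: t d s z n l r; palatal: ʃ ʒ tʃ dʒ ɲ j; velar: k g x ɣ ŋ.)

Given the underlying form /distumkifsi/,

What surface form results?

/m/ before /k/ (velar) → [ŋ]

[distuŋkifsi]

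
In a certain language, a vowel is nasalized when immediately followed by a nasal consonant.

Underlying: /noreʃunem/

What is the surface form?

[noreʃũnẽm]

/u/ before nasal /n/ → [ũ]
/e/ before nasal /m/ → [ẽ]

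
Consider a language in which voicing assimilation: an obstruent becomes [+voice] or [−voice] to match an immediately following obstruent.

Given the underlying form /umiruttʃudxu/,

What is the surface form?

[umiruttʃutxu]

/d/ before /x/ (voiceless) → [t]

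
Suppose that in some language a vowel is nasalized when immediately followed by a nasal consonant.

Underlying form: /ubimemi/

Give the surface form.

/i/ before nasal /m/ → [ĩ]
/e/ before nasal /m/ → [ẽ]

[ubĩmẽmi]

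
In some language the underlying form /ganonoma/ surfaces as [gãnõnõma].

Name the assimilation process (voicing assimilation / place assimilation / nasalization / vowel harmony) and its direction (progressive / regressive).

nasalization, regressive

/a/→[ã] /o/→[õ] /o/→[õ].
Each target copies a feature from the following segment, so the direction is regressive.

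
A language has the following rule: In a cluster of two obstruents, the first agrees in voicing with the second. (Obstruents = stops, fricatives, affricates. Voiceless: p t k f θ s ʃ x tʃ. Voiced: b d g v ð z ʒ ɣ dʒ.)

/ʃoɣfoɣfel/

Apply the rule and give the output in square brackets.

/ɣ/ before /f/ (voiceless) → [x]
/ɣ/ before /f/ (voiceless) → [x]

[ʃoxfoxfel]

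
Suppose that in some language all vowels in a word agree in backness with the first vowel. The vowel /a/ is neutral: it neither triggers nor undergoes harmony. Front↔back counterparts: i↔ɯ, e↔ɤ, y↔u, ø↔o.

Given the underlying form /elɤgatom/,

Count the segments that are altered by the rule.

2

/ɤ/ harmonizes with /e/ ([-back]) → [e]
/o/ harmonizes with /e/ ([-back]) → [ø]
2 segments change.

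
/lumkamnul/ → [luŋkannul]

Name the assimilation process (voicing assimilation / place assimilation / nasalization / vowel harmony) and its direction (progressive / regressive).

/m/→[ŋ] /m/→[n].
Each target copies a feature from the following segment, so the direction is regressive.

place assimilation, regressive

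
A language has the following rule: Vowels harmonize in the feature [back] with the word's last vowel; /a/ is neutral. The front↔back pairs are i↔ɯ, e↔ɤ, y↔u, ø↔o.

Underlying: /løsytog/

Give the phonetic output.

[losutog]

/ø/ harmonizes with /o/ ([+back]) → [o]
/y/ harmonizes with /o/ ([+back]) → [u]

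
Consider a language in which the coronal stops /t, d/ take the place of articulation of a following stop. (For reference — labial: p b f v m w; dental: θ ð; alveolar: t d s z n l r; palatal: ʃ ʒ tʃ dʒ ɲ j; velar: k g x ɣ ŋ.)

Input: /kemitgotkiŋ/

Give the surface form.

/t/ before /g/ (velar) → [k]
/t/ before /k/ (velar) → [k]

[kemikgokkiŋ]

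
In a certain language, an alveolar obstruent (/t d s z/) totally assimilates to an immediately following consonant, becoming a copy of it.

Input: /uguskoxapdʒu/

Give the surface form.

[ugukkoxapdʒu]

/s/ before /k/ → [k] (total assimilation)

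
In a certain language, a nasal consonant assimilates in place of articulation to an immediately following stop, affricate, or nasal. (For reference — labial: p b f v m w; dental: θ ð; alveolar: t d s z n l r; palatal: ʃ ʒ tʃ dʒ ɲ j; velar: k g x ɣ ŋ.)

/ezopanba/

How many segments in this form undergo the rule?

1

/n/ before /b/ (labial) → [m]
1 segment changes.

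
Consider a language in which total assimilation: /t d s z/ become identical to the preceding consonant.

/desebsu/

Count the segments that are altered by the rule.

1

/s/ after /b/ → [b] (total assimilation)
1 segment changes.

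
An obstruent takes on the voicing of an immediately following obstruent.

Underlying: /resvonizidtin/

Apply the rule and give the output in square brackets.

/s/ before /v/ (voiced) → [z]
/d/ before /t/ (voiceless) → [t]

[rezvonizittin]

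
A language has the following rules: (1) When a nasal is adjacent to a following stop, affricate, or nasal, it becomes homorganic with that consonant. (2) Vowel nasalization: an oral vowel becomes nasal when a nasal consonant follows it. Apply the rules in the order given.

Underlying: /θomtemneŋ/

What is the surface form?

Rule 1: /m/ before /t/ (alveolar) → [n]
Rule 1: /m/ before /n/ (alveolar) → [n]
After rule 1: θontenneŋ
Rule 2: /o/ before nasal /n/ → [õ]
Rule 2: /e/ before nasal /n/ → [ẽ]
Rule 2: /e/ before nasal /ŋ/ → [ẽ]

[θõntẽnnẽŋ]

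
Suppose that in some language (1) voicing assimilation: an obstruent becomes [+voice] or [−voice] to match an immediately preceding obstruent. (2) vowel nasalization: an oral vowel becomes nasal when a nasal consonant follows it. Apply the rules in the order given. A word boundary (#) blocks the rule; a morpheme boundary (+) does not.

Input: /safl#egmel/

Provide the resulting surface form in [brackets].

Rule 1: no segment meets the rule's conditions; no change.
After rule 1: safl#egmel
Rule 2: no segment meets the rule's conditions; no change.

[safl#egmel]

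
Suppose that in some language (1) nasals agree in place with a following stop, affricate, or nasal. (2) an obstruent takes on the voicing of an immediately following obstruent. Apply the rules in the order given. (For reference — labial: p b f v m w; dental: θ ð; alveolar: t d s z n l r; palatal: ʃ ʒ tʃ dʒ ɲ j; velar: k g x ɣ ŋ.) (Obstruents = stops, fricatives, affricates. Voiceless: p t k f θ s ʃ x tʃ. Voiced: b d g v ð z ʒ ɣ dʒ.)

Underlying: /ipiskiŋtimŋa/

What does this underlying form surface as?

[ipiskintiŋŋa]

Rule 1: /ŋ/ before /t/ (alveolar) → [n]
Rule 1: /m/ before /ŋ/ (velar) → [ŋ]
After rule 1: ipiskintiŋŋa
Rule 2: no segment meets the rule's conditions; no change.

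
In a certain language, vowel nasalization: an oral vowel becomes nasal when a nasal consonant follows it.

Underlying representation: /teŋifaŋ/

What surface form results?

[tẽŋifãŋ]

/e/ before nasal /ŋ/ → [ẽ]
/a/ before nasal /ŋ/ → [ã]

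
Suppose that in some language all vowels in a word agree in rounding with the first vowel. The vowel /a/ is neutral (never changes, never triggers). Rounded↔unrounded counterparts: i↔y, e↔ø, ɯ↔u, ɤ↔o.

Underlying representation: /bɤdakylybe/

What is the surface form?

/y/ harmonizes with /ɤ/ ([-round]) → [i]
/y/ harmonizes with /ɤ/ ([-round]) → [i]

[bɤdakilibe]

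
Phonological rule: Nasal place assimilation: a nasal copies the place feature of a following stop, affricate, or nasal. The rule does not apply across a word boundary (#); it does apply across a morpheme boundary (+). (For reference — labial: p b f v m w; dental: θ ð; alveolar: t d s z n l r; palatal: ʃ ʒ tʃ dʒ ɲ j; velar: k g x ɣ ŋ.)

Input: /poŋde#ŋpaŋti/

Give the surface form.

[ponde#mpanti]

/ŋ/ before /d/ (alveolar) → [n]
/ŋ/ before /p/ (labial) → [m]
/ŋ/ before /t/ (alveolar) → [n]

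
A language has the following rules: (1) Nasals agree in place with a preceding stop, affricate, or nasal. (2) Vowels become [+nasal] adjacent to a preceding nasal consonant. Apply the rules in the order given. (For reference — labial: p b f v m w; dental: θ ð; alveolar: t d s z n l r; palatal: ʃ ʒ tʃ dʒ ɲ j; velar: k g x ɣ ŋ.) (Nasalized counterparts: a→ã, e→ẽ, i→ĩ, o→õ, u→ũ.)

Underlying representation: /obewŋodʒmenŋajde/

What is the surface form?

Rule 1: /m/ after /dʒ/ (palatal) → [ɲ]
Rule 1: /ŋ/ after /n/ (alveolar) → [n]
After rule 1: obewŋodʒɲennajde
Rule 2: /o/ after nasal /ŋ/ → [õ]
Rule 2: /e/ after nasal /ɲ/ → [ẽ]
Rule 2: /a/ after nasal /n/ → [ã]

[obewŋõdʒɲẽnnãjde]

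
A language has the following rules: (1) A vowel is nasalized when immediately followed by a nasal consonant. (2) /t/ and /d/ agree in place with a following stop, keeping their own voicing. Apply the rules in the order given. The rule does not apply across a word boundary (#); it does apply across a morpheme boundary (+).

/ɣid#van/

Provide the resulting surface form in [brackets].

[ɣid#vãn]

Rule 1: /a/ before nasal /n/ → [ã]
After rule 1: ɣid#vãn
Rule 2: no segment meets the rule's conditions; no change.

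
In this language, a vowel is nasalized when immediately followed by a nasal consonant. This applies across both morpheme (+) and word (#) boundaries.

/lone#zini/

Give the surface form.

/o/ before nasal /n/ → [õ]
/i/ before nasal /n/ → [ĩ]

[lõne#zĩni]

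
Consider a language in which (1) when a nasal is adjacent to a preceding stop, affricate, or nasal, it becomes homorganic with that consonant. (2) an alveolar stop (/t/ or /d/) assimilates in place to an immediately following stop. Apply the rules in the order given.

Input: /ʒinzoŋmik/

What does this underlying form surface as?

[ʒinzoŋŋik]

Rule 1: /m/ after /ŋ/ (velar) → [ŋ]
After rule 1: ʒinzoŋŋik
Rule 2: no segment meets the rule's conditions; no change.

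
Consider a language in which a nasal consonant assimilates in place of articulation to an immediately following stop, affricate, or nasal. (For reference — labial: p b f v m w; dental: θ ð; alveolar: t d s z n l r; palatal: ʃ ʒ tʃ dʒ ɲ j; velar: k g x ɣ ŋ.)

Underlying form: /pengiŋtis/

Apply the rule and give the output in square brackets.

/n/ before /g/ (velar) → [ŋ]
/ŋ/ before /t/ (alveolar) → [n]

[peŋgintis]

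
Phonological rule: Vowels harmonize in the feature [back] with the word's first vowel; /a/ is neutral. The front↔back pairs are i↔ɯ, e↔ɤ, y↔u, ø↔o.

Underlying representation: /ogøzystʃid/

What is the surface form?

/ø/ harmonizes with /o/ ([+back]) → [o]
/y/ harmonizes with /o/ ([+back]) → [u]
/i/ harmonizes with /o/ ([+back]) → [ɯ]

[ogozustʃɯd]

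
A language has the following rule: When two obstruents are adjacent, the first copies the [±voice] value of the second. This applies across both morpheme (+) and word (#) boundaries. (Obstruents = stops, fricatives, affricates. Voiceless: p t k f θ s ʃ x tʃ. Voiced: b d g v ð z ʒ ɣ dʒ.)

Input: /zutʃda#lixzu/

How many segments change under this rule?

2

/tʃ/ before /d/ (voiced) → [dʒ]
/x/ before /z/ (voiced) → [ɣ]
2 segments change.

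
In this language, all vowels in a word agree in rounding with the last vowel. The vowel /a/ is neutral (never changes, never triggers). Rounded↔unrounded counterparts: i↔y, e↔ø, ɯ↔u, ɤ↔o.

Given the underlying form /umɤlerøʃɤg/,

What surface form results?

/u/ harmonizes with /ɤ/ ([-round]) → [ɯ]
/ø/ harmonizes with /ɤ/ ([-round]) → [e]

[ɯmɤlereʃɤg]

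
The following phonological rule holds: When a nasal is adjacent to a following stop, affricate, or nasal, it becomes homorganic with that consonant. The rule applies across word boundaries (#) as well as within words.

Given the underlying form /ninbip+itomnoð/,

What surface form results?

[nimbip+itonnoð]

/n/ before /b/ (labial) → [m]
/m/ before /n/ (alveolar) → [n]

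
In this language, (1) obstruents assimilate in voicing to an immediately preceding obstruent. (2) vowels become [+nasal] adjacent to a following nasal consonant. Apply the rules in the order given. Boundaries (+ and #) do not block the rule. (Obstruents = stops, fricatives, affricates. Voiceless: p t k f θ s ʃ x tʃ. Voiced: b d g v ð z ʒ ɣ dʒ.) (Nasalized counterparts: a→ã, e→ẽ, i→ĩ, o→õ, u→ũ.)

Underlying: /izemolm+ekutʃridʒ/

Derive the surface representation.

[izẽmolm+ekutʃridʒ]

Rule 1: no segment meets the rule's conditions; no change.
After rule 1: izemolm+ekutʃridʒ
Rule 2: /e/ before nasal /m/ → [ẽ]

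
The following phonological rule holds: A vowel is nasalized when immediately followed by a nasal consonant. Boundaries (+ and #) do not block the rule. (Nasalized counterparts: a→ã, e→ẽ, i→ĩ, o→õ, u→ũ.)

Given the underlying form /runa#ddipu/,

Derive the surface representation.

[rũna#ddipu]

/u/ before nasal /n/ → [ũ]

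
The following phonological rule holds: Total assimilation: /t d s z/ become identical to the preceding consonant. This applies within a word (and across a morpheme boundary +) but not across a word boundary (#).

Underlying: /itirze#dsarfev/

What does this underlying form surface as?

/z/ after /r/ → [r] (total assimilation)
/s/ after /d/ → [d] (total assimilation)

[itirre#ddarfev]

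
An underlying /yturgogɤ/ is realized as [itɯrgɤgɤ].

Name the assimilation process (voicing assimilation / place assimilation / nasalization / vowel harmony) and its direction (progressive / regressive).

vowel harmony, regressive

/y/→[i] /u/→[ɯ] /o/→[ɤ].
Vowels agree with the last vowel, so the harmony is regressive.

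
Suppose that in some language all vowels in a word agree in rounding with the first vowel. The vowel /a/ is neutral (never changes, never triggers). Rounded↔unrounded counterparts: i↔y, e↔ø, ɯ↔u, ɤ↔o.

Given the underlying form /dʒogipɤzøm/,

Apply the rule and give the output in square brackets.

/i/ harmonizes with /o/ ([+round]) → [y]
/ɤ/ harmonizes with /o/ ([+round]) → [o]

[dʒogypozøm]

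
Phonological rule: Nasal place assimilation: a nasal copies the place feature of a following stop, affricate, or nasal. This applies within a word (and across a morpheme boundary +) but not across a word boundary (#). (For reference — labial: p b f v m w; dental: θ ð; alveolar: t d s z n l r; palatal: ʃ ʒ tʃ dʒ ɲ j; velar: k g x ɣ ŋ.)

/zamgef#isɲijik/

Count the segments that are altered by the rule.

/m/ before /g/ (velar) → [ŋ]
1 segment changes.

1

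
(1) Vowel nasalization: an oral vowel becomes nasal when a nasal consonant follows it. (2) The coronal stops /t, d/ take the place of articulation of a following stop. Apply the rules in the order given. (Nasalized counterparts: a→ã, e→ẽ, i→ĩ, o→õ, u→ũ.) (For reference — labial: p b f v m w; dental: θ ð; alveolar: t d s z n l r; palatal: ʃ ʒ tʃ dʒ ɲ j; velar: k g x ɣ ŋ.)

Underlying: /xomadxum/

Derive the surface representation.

Rule 1: /o/ before nasal /m/ → [õ]
Rule 1: /u/ before nasal /m/ → [ũ]
After rule 1: xõmadxũm
Rule 2: no segment meets the rule's conditions; no change.

[xõmadxũm]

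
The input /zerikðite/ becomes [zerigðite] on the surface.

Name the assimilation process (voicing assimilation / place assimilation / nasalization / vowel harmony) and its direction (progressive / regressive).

/k/→[g].
Each target copies a feature from the following segment, so the direction is regressive.

voicing assimilation, regressive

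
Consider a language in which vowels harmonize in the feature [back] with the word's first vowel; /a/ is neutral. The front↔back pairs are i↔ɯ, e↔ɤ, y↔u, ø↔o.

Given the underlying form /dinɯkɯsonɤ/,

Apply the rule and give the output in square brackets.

[dinikisøne]

/ɯ/ harmonizes with /i/ ([-back]) → [i]
/ɯ/ harmonizes with /i/ ([-back]) → [i]
/o/ harmonizes with /i/ ([-back]) → [ø]
/ɤ/ harmonizes with /i/ ([-back]) → [e]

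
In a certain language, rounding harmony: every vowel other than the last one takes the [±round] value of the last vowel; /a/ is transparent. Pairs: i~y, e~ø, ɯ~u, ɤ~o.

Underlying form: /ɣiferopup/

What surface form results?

/i/ harmonizes with /u/ ([+round]) → [y]
/e/ harmonizes with /u/ ([+round]) → [ø]

[ɣyføropup]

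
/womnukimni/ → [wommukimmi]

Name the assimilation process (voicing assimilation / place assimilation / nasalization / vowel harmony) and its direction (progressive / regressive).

place assimilation, progressive

/n/→[m] /n/→[m].
Each target copies a feature from the preceding segment, so the direction is progressive.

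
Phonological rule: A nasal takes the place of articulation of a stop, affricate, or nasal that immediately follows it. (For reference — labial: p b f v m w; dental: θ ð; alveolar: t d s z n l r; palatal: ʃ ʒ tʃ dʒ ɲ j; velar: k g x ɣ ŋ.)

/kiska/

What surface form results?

[kiska]

no segment meets the rule's conditions; no change.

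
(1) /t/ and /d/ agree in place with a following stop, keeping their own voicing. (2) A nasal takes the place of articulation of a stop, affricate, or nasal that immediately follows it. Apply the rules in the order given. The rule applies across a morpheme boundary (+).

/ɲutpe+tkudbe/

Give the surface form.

Rule 1: /t/ before /p/ (labial) → [p]
Rule 1: /t/ before /k/ (velar) → [k]
Rule 1: /d/ before /b/ (labial) → [b]
After rule 1: ɲuppe+kkubbe
Rule 2: no segment meets the rule's conditions; no change.

[ɲuppe+kkubbe]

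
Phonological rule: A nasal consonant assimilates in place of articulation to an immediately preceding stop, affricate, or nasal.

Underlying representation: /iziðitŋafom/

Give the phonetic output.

/ŋ/ after /t/ (alveolar) → [n]

[iziðitnafom]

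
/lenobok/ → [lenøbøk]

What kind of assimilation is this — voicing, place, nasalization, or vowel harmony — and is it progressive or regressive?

/o/→[ø] /o/→[ø].
Vowels agree with the first vowel, so the harmony is progressive.

vowel harmony, progressive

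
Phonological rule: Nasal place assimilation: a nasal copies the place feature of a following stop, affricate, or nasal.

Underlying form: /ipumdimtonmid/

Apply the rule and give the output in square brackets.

/m/ before /d/ (alveolar) → [n]
/m/ before /t/ (alveolar) → [n]
/n/ before /m/ (labial) → [m]

[ipundintommid]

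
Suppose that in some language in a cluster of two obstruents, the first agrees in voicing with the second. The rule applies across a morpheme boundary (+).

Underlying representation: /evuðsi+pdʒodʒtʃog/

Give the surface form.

[evuθsi+bdʒotʃtʃog]

/ð/ before /s/ (voiceless) → [θ]
/p/ before /dʒ/ (voiced) → [b]
/dʒ/ before /tʃ/ (voiceless) → [tʃ]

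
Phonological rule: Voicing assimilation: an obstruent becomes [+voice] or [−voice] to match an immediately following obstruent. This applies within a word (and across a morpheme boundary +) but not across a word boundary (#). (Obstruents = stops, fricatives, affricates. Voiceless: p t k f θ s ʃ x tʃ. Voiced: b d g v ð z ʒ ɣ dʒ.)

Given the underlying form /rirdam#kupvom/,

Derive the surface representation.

/p/ before /v/ (voiced) → [b]

[rirdam#kubvom]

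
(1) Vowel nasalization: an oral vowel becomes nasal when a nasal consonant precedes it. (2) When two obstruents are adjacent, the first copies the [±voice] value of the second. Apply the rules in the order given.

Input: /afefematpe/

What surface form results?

Rule 1: /a/ after nasal /m/ → [ã]
After rule 1: afefemãtpe
Rule 2: no segment meets the rule's conditions; no change.

[afefemãtpe]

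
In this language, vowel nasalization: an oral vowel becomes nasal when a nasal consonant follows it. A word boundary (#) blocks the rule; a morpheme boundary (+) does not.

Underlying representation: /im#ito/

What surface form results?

[ĩm#ito]

/i/ before nasal /m/ → [ĩ]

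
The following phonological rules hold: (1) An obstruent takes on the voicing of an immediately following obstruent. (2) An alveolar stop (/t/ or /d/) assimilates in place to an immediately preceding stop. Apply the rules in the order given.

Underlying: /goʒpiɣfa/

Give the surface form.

Rule 1: /ʒ/ before /p/ (voiceless) → [ʃ]
Rule 1: /ɣ/ before /f/ (voiceless) → [x]
After rule 1: goʃpixfa
Rule 2: no segment meets the rule's conditions; no change.

[goʃpixfa]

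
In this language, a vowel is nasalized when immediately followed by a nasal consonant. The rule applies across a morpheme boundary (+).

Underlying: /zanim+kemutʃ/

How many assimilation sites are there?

3

/a/ before nasal /n/ → [ã]
/i/ before nasal /m/ → [ĩ]
/e/ before nasal /m/ → [ẽ]
3 segments change.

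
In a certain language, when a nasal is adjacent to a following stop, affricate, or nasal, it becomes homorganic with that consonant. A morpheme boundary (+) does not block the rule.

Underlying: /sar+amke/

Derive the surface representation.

[sar+aŋke]

/m/ before /k/ (velar) → [ŋ]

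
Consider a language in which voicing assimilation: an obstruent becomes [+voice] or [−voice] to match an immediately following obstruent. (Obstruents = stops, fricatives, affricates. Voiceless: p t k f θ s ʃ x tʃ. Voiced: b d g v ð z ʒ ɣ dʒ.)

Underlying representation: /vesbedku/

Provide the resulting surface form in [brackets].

[vezbetku]

/s/ before /b/ (voiced) → [z]
/d/ before /k/ (voiceless) → [t]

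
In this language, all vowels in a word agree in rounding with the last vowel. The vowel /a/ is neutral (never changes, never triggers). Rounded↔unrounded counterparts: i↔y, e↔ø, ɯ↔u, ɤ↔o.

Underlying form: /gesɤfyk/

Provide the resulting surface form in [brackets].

[gøsofyk]

/e/ harmonizes with /y/ ([+round]) → [ø]
/ɤ/ harmonizes with /y/ ([+round]) → [o]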